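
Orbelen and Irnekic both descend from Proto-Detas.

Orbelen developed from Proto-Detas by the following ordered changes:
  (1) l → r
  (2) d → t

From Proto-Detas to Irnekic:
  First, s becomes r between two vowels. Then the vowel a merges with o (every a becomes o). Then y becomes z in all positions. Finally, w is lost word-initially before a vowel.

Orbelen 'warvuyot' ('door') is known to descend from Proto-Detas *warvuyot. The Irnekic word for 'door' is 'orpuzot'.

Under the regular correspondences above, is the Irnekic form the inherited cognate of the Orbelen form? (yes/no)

Derive the expected Irnekic reflex of *warvuyot:
Irnekic: *warvuyot > worvuyot > worvuzot > orvuzot  (by vowel merger, unconditioned shift, glide loss)
The regular Irnekic reflex would be 'orvuzot', but the attested form is 'orpuzot'. The correspondence is irregular, so they are not cognates (the Irnekic form has a different source).

no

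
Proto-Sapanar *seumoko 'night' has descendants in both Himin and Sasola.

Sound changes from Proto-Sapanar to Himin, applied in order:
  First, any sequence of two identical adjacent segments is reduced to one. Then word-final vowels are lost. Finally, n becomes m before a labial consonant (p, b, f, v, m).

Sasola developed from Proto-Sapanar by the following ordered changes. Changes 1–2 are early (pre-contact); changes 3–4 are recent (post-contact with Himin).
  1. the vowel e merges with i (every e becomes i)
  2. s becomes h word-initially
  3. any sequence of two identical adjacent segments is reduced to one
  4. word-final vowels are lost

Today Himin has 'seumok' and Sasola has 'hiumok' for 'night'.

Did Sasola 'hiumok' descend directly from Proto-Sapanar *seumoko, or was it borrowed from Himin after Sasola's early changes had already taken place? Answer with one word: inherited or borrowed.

If inherited, *seumoko would pass through all of Sasola's changes:
Sasola: start from *seumoko.
  rule 1 (vowel merger): seumoko → siumoko
  rule 2 (debuccalisation): siumoko → hiumoko
  rule 3: no change — hiumoko
  rule 4 (apocope): hiumoko → hiumok
  ⇒ Sasola hiumok
If borrowed from Himin 'seumok' after the early changes, it would undergo only the recent ones:
  rule 3 (degemination): no change (seumok)
  rule 4 (apocope): no change (seumok)
  ⇒ as a loan: seumok
Sasola 'hiumok' matches the inherited outcome exactly, so it is an inherited cognate, not a loan.

inherited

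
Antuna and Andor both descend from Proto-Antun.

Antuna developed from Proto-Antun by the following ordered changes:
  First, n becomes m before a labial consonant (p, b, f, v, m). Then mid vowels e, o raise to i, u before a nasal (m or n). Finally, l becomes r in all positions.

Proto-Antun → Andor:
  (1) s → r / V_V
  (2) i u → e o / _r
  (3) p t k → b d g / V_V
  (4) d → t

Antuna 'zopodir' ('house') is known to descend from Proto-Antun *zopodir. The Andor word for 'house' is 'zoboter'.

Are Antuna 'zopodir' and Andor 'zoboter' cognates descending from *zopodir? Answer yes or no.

Derive the expected Andor reflex of *zopodir:
Andor: *zopodir
  zopodir (rule 1 does not apply)
  zopodir → zopoder   [pre-rhotic lowering]
  zopoder → zoboder   [intervocalic voicing]
  zoboder → zoboter   [unconditioned shift]
  giving Andor zoboter.
Andor 'zoboter' matches the regular reflex exactly, so the pair is cognate.

yes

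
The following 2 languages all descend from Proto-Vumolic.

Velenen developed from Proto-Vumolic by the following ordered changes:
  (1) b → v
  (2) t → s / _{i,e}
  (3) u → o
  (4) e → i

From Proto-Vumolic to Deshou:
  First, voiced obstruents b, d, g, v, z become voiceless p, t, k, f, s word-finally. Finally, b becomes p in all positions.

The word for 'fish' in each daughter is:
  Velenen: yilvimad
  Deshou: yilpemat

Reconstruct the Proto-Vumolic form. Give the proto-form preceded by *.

Position 5: Velenen has i, Deshou has e. Deshou preserves e here (none of its changes turn any other segment into e), so the proto-segment is *e.
Position 8: Velenen has d, Deshou has t. Velenen preserves d here (none of its changes turn any other segment into d), so the proto-segment is *d.
Position 4: Velenen has v, Deshou has p. Taking the neighbouring segments as reconstructed: Velenen v could go back to *b or *v; Deshou p could go back to *p or *b — the one source consistent with every daughter is *b.
Continuing position by position gives *yilbemad; check it forward:
Velenen: *yilbemad
  yilbemad → yilvemad   [unconditioned shift]
  yilvemad (rule 2 does not apply)
  yilvemad (rule 3 does not apply)
  yilvemad → yilvimad   [vowel merger]
  giving Velenen yilvimad.
Deshou: start from *yilbemad.
  rule 1 (final devoicing): yilbemad → yilbemat
  rule 2 (unconditioned shift): yilbemat → yilpemat
  ⇒ Deshou yilpemat
No other proto-form is consistent with every reflex, so the reconstruction is *yilbemad.

*yilbemad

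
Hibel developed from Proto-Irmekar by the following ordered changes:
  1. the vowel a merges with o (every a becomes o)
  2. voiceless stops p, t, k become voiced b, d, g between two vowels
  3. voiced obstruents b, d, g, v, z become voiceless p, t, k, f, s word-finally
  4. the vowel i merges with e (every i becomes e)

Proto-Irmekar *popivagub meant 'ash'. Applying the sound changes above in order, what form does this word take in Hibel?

pobevogup

Hibel: *popivagub
  popivagub → popivogub   [vowel merger]
  popivogub → pobivogub   [intervocalic voicing]
  pobivogub → pobivogup   [final devoicing]
  pobivogup → pobevogup   [vowel merger]
  giving Hibel pobevogup.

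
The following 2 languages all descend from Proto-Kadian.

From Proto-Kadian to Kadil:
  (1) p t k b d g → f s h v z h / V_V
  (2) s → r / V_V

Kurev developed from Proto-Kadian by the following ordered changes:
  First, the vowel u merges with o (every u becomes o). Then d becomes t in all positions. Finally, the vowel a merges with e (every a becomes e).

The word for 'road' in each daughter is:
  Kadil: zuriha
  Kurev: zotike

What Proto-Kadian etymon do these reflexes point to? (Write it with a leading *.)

*zutika

Position 5: Kadil has h, Kurev has k. Kurev preserves k here (none of its changes turn any other segment into k), so the proto-segment is *k.
Position 2: Kadil has u, Kurev has o. Kadil preserves u here (none of its changes turn any other segment into u), so the proto-segment is *u.
Position 6: Kadil has a, Kurev has e. Kadil preserves a here (none of its changes turn any other segment into a), so the proto-segment is *a.
Verify the candidate proto-form against each daughter:
Kadil: *zutika > zusiha > zuriha  (by intervocalic lenition, rhotacism)
Kurev: *zutika > zotika > zotike  (by vowel merger, vowel merger)
No other proto-form is consistent with every reflex, so the reconstruction is *zutika.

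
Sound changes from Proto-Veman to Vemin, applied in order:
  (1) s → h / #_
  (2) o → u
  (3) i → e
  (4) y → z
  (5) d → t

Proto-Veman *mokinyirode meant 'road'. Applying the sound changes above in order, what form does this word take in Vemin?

mukenzerute

Vemin: start from *mokinyirode.
  rule 1: no change — mokinyirode
  rule 2 (vowel merger): mokinyirode → mukinyirude
  rule 3 (vowel merger): mukinyirude → mukenyerude
  rule 4 (unconditioned shift): mukenyerude → mukenzerude
  rule 5 (unconditioned shift): mukenzerude → mukenzerute
  ⇒ Vemin mukenzerute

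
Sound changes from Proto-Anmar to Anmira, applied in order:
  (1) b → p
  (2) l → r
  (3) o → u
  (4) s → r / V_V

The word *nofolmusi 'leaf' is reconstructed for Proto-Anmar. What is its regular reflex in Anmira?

Anmira: start from *nofolmusi.
  rule 1: no change — nofolmusi
  rule 2 (unconditioned shift): nofolmusi → noformusi
  rule 3 (vowel merger): noformusi → nufurmusi
  rule 4 (rhotacism): nufurmusi → nufurmuri
  ⇒ Anmira nufurmuri

nufurmuri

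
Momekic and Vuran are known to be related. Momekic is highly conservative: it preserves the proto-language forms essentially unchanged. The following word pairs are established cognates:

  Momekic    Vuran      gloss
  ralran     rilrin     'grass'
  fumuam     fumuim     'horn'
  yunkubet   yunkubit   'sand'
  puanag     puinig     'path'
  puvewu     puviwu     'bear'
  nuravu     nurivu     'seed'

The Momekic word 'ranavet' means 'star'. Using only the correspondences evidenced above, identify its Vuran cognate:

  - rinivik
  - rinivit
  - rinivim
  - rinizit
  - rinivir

ralran ~ rilrin — Momekic a corresponds to Vuran i after a consonant, before a nasal.
nuravu ~ nurivu — Momekic a corresponds to Vuran i after a consonant, before a labial obstruent.
yunkubet ~ yunkubit, puvewu ~ puviwu — Momekic e corresponds to Vuran i after a consonant, before a consonant other than r, m, n, p, b, f, v.
Applying these to Momekic 'ranavet':
  ranavet → rinavet   (a→i after a consonant, before a nasal)
  rinavet → rinivet   (a→i after a consonant, before a labial obstruent)
  rinivet → rinivit   (e→i after a consonant, before a consonant other than r, m, n, p, b, f, v)
So the Vuran cognate is 'rinivit'.

rinivit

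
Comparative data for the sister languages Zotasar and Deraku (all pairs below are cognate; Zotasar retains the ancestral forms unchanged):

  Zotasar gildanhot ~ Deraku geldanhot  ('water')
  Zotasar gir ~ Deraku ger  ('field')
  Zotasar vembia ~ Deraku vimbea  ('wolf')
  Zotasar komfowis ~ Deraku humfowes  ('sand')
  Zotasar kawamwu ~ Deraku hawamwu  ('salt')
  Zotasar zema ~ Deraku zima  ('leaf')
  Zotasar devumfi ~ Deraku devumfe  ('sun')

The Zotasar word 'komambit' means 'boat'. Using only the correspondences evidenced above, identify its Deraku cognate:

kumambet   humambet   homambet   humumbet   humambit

humambet

komfowis ~ humfowes — Zotasar k corresponds to Deraku h word-initially before a back vowel.
komfowis ~ humfowes — Zotasar o corresponds to Deraku u after a consonant, before a nasal.
gildanhot ~ geldanhot, komfowis ~ humfowes — Zotasar i corresponds to Deraku e after a consonant, before a consonant other than r, m, n, p, b, f, v.
Applying these to Zotasar 'komambit':
  komambit → homambit   (k→h word-initially before a back vowel)
  homambit → humambit   (o→u after a consonant, before a nasal)
  humambit → humambet   (i→e after a consonant, before a consonant other than r, m, n, p, b, f, v)
So the Deraku cognate is 'humambet'.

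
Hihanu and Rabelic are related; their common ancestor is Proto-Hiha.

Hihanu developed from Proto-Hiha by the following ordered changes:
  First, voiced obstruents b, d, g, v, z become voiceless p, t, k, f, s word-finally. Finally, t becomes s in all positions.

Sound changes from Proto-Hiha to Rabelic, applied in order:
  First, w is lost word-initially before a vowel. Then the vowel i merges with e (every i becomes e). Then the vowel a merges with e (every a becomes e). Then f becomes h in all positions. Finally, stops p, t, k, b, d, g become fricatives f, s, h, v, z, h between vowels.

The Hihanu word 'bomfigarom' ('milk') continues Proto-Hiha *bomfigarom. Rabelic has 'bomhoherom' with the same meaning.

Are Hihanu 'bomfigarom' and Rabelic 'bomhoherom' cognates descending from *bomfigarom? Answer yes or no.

no

Derive the expected Rabelic reflex of *bomfigarom:
Rabelic: start from *bomfigarom.
  rule 1: no change — bomfigarom
  rule 2 (vowel merger): bomfigarom → bomfegarom
  rule 3 (vowel merger): bomfegarom → bomfegerom
  rule 4 (unconditioned shift): bomfegerom → bomhegerom
  rule 5 (intervocalic lenition): bomhegerom → bomheherom
  ⇒ Rabelic bomheherom
The regular Rabelic reflex would be 'bomheherom', but the attested form is 'bomhoherom'. The correspondence is irregular, so they are not cognates (the Rabelic form has a different source).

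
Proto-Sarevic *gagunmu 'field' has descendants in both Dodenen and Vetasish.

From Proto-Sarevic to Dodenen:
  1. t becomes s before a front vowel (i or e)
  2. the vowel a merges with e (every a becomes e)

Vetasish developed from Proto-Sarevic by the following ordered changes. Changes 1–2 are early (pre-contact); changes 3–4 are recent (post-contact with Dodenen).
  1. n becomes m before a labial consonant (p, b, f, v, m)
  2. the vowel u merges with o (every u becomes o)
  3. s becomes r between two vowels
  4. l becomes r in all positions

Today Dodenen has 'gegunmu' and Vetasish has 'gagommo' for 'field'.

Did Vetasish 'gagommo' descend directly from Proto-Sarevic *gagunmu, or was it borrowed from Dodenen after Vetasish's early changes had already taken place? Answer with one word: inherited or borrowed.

inherited

If inherited, *gagunmu would pass through all of Vetasish's changes:
Vetasish: start from *gagunmu.
  rule 1 (nasal place assimilation): gagunmu → gagummu
  rule 2 (vowel merger): gagummu → gagommo
  rule 3: no change — gagommo
  rule 4: no change — gagommo
  ⇒ Vetasish gagommo
If borrowed from Dodenen 'gegunmu' after the early changes, it would undergo only the recent ones:
  rule 3 (rhotacism): no change (gegunmu)
  rule 4 (unconditioned shift): no change (gegunmu)
  ⇒ as a loan: gegunmu
Vetasish 'gagommo' matches the inherited outcome exactly, so it is an inherited cognate, not a loan.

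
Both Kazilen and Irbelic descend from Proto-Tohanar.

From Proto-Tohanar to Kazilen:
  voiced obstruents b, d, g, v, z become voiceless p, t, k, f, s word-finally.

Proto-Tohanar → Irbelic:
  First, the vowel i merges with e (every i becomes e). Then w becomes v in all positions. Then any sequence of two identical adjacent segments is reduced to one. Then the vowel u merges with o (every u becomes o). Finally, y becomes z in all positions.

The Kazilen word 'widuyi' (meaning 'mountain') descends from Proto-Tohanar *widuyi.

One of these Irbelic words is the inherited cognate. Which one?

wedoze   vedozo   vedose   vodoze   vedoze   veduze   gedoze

Irbelic: *widuyi
  widuyi → weduye   [vowel merger]
  weduye → veduye   [unconditioned shift]
  veduye (rule 3 does not apply)
  veduye → vedoye   [vowel merger]
  vedoye → vedoze   [unconditioned shift]
  giving Irbelic vedoze.
Only 'vedoze' matches the regular Irbelic development of *widuyi.

vedoze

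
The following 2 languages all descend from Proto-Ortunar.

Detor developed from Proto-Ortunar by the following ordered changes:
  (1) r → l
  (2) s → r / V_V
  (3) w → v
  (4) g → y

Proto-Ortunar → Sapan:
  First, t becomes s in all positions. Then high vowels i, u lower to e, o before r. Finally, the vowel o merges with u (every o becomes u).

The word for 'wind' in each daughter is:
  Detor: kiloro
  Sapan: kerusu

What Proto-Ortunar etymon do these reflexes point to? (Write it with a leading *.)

*kiroso

Position 3: Detor has l, Sapan has r. Sapan preserves r here (none of its changes turn any other segment into r), so the proto-segment is *r.
Position 5: Detor has r, Sapan has s. In Detor, r can only continue *s, so the proto-segment is *s.
Position 4: Detor has o, Sapan has u. Detor preserves o here (none of its changes turn any other segment into o), so the proto-segment is *o.
Verify the candidate proto-form against each daughter:
Detor: start from *kiroso.
  rule 1 (unconditioned shift): kiroso → kiloso
  rule 2 (rhotacism): kiloso → kiloro
  rule 3: no change — kiloro
  rule 4: no change — kiloro
  ⇒ Detor kiloro
Sapan: *kiroso
  kiroso (rule 1 does not apply)
  kiroso → keroso   [pre-rhotic lowering]
  keroso → kerusu   [vowel merger]
  giving Sapan kerusu.
Only *kiroso yields all of Detor kiloro, Sapan kerusu.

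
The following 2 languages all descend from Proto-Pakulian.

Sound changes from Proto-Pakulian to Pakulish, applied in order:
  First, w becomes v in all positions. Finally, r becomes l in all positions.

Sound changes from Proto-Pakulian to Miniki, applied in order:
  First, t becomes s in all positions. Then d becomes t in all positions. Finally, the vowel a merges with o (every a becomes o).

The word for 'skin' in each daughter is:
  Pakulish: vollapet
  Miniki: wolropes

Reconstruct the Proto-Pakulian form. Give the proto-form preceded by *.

Position 4: Pakulish has l, Miniki has r. Miniki preserves r here (none of its changes turn any other segment into r), so the proto-segment is *r.
Position 1: Pakulish has v, Miniki has w. Miniki preserves w here (none of its changes turn any other segment into w), so the proto-segment is *w.
Position 5: Pakulish has a, Miniki has o. Pakulish preserves a here (none of its changes turn any other segment into a), so the proto-segment is *a.
Verify the candidate proto-form against each daughter:
Pakulish: start from *wolrapet.
  rule 1 (unconditioned shift): wolrapet → volrapet
  rule 2 (unconditioned shift): volrapet → vollapet
  ⇒ Pakulish vollapet
Miniki: *wolrapet
  wolrapet → wolrapes   [unconditioned shift]
  wolrapes (rule 2 does not apply)
  wolrapes → wolropes   [vowel merger]
  giving Miniki wolropes.
No other proto-form is consistent with every reflex, so the reconstruction is *wolrapet.

*wolrapet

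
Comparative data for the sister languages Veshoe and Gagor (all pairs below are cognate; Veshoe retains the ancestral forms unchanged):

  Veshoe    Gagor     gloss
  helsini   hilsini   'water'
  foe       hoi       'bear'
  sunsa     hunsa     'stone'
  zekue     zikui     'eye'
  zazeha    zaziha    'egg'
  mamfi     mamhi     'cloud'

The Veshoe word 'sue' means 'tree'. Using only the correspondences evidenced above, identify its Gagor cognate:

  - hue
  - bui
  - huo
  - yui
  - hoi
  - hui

sunsa ~ hunsa — Veshoe s corresponds to Gagor h word-initially before a back vowel.
foe ~ hoi, zekue ~ zikui — Veshoe e corresponds to Gagor i word-finally.
Applying these to Veshoe 'sue':
  sue → hue   (s→h word-initially before a back vowel)
  hue → hui   (e→i word-finally)
So the Gagor cognate is 'hui'.

hui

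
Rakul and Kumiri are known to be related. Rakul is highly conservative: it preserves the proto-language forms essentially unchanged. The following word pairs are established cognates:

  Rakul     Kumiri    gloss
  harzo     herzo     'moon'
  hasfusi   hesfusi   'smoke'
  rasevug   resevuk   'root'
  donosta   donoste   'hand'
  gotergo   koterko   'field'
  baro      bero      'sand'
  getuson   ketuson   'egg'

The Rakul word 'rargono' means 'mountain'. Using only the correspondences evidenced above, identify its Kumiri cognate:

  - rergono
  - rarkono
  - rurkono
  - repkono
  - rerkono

harzo ~ herzo, baro ~ bero — Rakul a corresponds to Kumiri e after a consonant, before r.
gotergo ~ koterko — Rakul g corresponds to Kumiri k after a consonant, before a back vowel.
Applying these to Rakul 'rargono':
  rargono → rergono   (a→e after a consonant, before r)
  rergono → rerkono   (g→k after a consonant, before a back vowel)
So the Kumiri cognate is 'rerkono'.

rerkono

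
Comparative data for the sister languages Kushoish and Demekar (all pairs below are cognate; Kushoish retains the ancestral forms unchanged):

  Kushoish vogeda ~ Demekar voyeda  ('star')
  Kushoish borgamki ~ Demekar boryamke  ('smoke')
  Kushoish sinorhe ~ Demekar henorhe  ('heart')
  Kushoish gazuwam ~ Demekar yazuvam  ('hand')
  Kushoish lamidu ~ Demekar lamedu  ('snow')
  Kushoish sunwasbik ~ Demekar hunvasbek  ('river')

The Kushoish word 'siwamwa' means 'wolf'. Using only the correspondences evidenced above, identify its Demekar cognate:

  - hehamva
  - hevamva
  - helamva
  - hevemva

sinorhe ~ henorhe — Kushoish s corresponds to Demekar h word-initially before a front vowel.
lamidu ~ lamedu, sunwasbik ~ hunvasbek — Kushoish i corresponds to Demekar e after a consonant, before a consonant other than r, m, n, p, b, f, v.
gazuwam ~ yazuvam — Kushoish w corresponds to Demekar v between vowels (before a back vowel).
sunwasbik ~ hunvasbek — Kushoish w corresponds to Demekar v after a consonant, before a back vowel.
Applying these to Kushoish 'siwamwa':
  siwamwa → hiwamwa   (s→h word-initially before a front vowel)
  hiwamwa → hewamwa   (i→e after a consonant, before a consonant other than r, m, n, p, b, f, v)
  hewamwa → hevamwa   (w→v between vowels (before a back vowel))
  hevamwa → hevamva   (w→v after a consonant, before a back vowel)
So the Demekar cognate is 'hevamva'.

hevamva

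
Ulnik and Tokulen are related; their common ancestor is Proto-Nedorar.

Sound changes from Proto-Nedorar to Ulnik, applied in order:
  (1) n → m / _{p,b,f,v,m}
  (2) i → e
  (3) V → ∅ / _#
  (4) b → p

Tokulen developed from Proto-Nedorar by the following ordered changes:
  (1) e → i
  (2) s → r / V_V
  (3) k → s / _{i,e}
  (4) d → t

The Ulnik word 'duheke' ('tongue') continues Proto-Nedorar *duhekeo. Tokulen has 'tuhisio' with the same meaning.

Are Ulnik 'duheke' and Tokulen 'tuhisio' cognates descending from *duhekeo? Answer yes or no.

Derive the expected Tokulen reflex of *duhekeo:
Tokulen: start from *duhekeo.
  rule 1 (vowel merger): duhekeo → duhikio
  rule 2: no change — duhikio
  rule 3 (palatalisation): duhikio → duhisio
  rule 4 (unconditioned shift): duhisio → tuhisio
  ⇒ Tokulen tuhisio
Tokulen 'tuhisio' matches the regular reflex exactly, so the pair is cognate.

yes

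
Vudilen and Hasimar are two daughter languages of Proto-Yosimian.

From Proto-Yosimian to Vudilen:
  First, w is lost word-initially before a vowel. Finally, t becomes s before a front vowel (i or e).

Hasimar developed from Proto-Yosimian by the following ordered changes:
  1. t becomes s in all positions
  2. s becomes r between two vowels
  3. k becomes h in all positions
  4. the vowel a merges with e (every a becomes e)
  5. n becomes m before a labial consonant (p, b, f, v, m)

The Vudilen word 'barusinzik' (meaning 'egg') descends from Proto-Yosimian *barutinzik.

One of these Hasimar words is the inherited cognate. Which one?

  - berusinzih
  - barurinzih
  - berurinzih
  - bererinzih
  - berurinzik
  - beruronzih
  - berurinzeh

Hasimar: start from *barutinzik.
  rule 1 (unconditioned shift): barutinzik → barusinzik
  rule 2 (rhotacism): barusinzik → barurinzik
  rule 3 (unconditioned shift): barurinzik → barurinzih
  rule 4 (vowel merger): barurinzih → berurinzih
  rule 5: no change — berurinzih
  ⇒ Hasimar berurinzih

berurinzih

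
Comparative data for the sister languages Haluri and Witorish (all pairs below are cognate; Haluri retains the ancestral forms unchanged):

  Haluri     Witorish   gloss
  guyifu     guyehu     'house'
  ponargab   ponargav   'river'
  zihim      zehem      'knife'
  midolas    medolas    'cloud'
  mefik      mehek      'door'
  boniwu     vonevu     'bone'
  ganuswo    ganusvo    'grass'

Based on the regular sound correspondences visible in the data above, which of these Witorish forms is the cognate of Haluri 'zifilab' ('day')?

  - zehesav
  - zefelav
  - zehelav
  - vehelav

zehelav

guyifu ~ guyehu — Haluri i corresponds to Witorish e after a consonant, before a labial obstruent.
mefik ~ mehek — Haluri f corresponds to Witorish h between vowels (before a front vowel).
zihim ~ zehem, midolas ~ medolas — Haluri i corresponds to Witorish e after a consonant, before a consonant other than r, m, n, p, b, f, v.
ponargab ~ ponargav — Haluri b corresponds to Witorish v word-finally.
Applying these to Haluri 'zifilab':
  zifilab → zefilab   (i→e after a consonant, before a labial obstruent)
  zefilab → zehilab   (f→h between vowels (before a front vowel))
  zehilab → zehelab   (i→e after a consonant, before a consonant other than r, m, n, p, b, f, v)
  zehelab → zehelav   (b→v word-finally)
So the Witorish cognate is 'zehelav'.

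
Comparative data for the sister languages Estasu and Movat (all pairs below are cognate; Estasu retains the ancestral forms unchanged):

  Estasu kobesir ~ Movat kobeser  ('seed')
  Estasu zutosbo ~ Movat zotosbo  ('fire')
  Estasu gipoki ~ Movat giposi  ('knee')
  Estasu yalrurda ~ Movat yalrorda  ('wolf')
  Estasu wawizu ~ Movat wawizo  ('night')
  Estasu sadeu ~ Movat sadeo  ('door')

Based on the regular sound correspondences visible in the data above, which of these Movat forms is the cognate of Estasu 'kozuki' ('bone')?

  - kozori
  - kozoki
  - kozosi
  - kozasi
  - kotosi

kozosi

zutosbo ~ zotosbo — Estasu u corresponds to Movat o after a consonant, before a consonant other than r, m, n, p, b, f, v.
gipoki ~ giposi — Estasu k corresponds to Movat s between vowels (before a front vowel).
Applying these to Estasu 'kozuki':
  kozuki → kozoki   (u→o after a consonant, before a consonant other than r, m, n, p, b, f, v)
  kozoki → kozosi   (k→s between vowels (before a front vowel))
So the Movat cognate is 'kozosi'.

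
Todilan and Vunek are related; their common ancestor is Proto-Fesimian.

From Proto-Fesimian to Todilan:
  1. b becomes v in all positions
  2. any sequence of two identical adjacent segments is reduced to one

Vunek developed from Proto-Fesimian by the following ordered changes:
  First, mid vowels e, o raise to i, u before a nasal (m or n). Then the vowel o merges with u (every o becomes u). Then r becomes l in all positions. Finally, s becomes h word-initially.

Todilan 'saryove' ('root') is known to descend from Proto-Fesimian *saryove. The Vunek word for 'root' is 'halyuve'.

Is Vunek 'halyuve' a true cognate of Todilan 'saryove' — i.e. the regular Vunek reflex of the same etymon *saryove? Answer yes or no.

Derive the expected Vunek reflex of *saryove:
Vunek: *saryove > saryuve > salyuve > halyuve  (by vowel merger, unconditioned shift, debuccalisation)
Vunek 'halyuve' matches the regular reflex exactly, so the pair is cognate.

yes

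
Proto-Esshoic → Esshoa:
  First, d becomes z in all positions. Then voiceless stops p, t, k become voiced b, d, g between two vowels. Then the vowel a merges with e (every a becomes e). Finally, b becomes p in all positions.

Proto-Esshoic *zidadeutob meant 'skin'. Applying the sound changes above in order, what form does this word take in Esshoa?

zizezeudop

Esshoa: start from *zidadeutob.
  rule 1 (unconditioned shift): zidadeutob → zizazeutob
  rule 2 (intervocalic voicing): zizazeutob → zizazeudob
  rule 3 (vowel merger): zizazeudob → zizezeudob
  rule 4 (unconditioned shift): zizezeudob → zizezeudop
  ⇒ Esshoa zizezeudop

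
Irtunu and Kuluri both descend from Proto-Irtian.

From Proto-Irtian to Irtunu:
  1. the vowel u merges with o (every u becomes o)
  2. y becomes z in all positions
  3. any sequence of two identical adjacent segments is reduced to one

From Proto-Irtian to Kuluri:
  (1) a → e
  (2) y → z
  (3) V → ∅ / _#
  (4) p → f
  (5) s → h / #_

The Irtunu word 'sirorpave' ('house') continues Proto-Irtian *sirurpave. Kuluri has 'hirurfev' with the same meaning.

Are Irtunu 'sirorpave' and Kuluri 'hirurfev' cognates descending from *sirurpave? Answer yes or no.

yes

Derive the expected Kuluri reflex of *sirurpave:
Kuluri: start from *sirurpave.
  rule 1 (vowel merger): sirurpave → sirurpeve
  rule 2: no change — sirurpeve
  rule 3 (apocope): sirurpeve → sirurpev
  rule 4 (unconditioned shift): sirurpev → sirurfev
  rule 5 (debuccalisation): sirurfev → hirurfev
  ⇒ Kuluri hirurfev
Kuluri 'hirurfev' matches the regular reflex exactly, so the pair is cognate.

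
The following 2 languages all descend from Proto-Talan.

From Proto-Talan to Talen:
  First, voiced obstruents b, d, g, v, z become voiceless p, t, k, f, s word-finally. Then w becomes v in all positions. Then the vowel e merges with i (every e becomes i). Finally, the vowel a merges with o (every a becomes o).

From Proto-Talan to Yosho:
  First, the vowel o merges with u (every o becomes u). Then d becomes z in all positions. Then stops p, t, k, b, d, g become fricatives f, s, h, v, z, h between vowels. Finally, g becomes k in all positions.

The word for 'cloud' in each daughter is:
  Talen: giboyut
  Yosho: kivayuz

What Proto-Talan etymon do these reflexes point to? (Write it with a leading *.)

*gibayud

Position 3: Talen has b, Yosho has v. Talen preserves b here (none of its changes turn any other segment into b), so the proto-segment is *b.
Position 1: Talen has g, Yosho has k. Talen preserves g here (none of its changes turn any other segment into g), so the proto-segment is *g.
Position 7: Talen has t, Yosho has z. Taking the neighbouring segments as reconstructed: Talen t could go back to *t or *d; Yosho z could go back to *d or *z — the one source consistent with every daughter is *d.
Continuing position by position gives *gibayud; check it forward:
Talen: *gibayud
  gibayud → gibayut   [final devoicing]
  gibayut (rule 2 does not apply)
  gibayut (rule 3 does not apply)
  gibayut → giboyut   [vowel merger]
  giving Talen giboyut.
Yosho: *gibayud
  gibayud (rule 1 does not apply)
  gibayud → gibayuz   [unconditioned shift]
  gibayuz → givayuz   [intervocalic lenition]
  givayuz → kivayuz   [unconditioned shift]
  giving Yosho kivayuz.
No other proto-form is consistent with every reflex, so the reconstruction is *gibayud.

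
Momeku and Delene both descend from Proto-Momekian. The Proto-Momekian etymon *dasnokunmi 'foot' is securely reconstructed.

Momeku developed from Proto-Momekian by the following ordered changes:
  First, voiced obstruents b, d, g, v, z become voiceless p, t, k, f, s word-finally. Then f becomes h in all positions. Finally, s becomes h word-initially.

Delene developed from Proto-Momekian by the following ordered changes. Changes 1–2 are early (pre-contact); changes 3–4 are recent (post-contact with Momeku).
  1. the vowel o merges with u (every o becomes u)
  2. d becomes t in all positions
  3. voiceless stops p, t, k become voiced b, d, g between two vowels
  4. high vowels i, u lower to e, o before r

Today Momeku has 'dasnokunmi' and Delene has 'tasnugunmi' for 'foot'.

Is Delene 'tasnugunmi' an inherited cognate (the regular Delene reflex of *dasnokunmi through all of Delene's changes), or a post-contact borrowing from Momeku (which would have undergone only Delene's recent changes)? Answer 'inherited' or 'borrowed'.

If inherited, *dasnokunmi would pass through all of Delene's changes:
Delene: *dasnokunmi > dasnukunmi > tasnukunmi > tasnugunmi  (by vowel merger, unconditioned shift, intervocalic voicing)
If borrowed from Momeku 'dasnokunmi' after the early changes, it would undergo only the recent ones:
  rule 3 (intervocalic voicing): dasnokunmi → dasnogunmi
  rule 4 (pre-rhotic lowering): no change (dasnogunmi)
  ⇒ as a loan: dasnogunmi
Delene 'tasnugunmi' matches the inherited outcome exactly, so it is an inherited cognate, not a loan.

inherited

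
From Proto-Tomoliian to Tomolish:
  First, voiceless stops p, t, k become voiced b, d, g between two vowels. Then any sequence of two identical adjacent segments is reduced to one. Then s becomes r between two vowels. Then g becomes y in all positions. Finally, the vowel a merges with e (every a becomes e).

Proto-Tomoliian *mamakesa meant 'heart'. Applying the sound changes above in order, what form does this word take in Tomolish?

memeyere

Tomolish: start from *mamakesa.
  rule 1 (intervocalic voicing): mamakesa → mamagesa
  rule 2: no change — mamagesa
  rule 3 (rhotacism): mamagesa → mamagera
  rule 4 (unconditioned shift): mamagera → mamayera
  rule 5 (vowel merger): mamayera → memeyere
  ⇒ Tomolish memeyere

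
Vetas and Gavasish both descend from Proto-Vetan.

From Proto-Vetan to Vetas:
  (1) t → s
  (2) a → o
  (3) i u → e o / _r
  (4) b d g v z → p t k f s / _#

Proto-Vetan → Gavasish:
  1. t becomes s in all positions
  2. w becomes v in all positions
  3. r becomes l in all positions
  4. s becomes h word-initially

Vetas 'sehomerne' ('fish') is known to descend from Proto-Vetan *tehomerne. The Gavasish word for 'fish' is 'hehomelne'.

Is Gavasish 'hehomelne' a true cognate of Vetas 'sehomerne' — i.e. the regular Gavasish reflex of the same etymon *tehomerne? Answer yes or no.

Derive the expected Gavasish reflex of *tehomerne:
Gavasish: start from *tehomerne.
  rule 1 (unconditioned shift): tehomerne → sehomerne
  rule 2: no change — sehomerne
  rule 3 (unconditioned shift): sehomerne → sehomelne
  rule 4 (debuccalisation): sehomelne → hehomelne
  ⇒ Gavasish hehomelne
Gavasish 'hehomelne' matches the regular reflex exactly, so the pair is cognate.

yes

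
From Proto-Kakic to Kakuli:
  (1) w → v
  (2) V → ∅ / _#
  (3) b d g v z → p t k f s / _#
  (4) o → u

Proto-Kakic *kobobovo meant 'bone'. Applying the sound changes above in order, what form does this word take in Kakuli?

kububuf

Kakuli: *kobobovo
  kobobovo (rule 1 does not apply)
  kobobovo → kobobov   [apocope]
  kobobov → kobobof   [final devoicing]
  kobobof → kububuf   [vowel merger]
  giving Kakuli kububuf.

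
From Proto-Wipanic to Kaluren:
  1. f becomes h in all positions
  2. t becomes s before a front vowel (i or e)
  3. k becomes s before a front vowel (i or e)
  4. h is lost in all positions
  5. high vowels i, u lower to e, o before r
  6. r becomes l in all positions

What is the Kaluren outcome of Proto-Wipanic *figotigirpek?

Kaluren: *figotigirpek > higotigirpek > higosigirpek > igosigirpek > igosigerpek > igosigelpek  (by unconditioned shift, palatalisation, h-loss, pre-rhotic lowering, unconditioned shift)

igosigelpek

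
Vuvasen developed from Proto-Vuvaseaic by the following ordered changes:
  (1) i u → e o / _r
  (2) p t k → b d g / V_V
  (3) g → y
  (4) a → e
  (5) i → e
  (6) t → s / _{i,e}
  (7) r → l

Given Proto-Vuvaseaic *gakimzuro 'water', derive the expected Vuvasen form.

yeyemzolo

Vuvasen: start from *gakimzuro.
  rule 1 (pre-rhotic lowering): gakimzuro → gakimzoro
  rule 2 (intervocalic voicing): gakimzoro → gagimzoro
  rule 3 (unconditioned shift): gagimzoro → yayimzoro
  rule 4 (vowel merger): yayimzoro → yeyimzoro
  rule 5 (vowel merger): yeyimzoro → yeyemzoro
  rule 6: no change — yeyemzoro
  rule 7 (unconditioned shift): yeyemzoro → yeyemzolo
  ⇒ Vuvasen yeyemzolo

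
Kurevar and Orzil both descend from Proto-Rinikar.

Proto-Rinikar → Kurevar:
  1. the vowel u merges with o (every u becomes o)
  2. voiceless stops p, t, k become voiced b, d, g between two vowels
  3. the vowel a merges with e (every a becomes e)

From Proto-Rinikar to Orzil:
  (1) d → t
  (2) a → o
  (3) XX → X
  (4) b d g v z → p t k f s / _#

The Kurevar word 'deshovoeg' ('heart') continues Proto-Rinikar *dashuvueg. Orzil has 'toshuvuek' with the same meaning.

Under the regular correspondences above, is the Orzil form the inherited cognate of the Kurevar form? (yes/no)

Derive the expected Orzil reflex of *dashuvueg:
Orzil: *dashuvueg > tashuvueg > toshuvueg > toshuvuek  (by unconditioned shift, vowel merger, final devoicing)
Orzil 'toshuvuek' matches the regular reflex exactly, so the pair is cognate.

yes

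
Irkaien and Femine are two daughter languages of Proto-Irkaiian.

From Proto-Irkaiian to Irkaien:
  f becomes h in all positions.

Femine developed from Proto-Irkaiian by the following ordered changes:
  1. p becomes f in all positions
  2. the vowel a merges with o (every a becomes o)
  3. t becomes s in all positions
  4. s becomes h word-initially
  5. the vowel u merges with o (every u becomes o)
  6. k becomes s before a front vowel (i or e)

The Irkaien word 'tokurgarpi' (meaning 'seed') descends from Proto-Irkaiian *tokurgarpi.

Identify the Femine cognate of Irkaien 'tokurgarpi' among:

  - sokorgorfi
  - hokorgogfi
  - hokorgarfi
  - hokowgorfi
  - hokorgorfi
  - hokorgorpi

hokorgorfi

Femine: start from *tokurgarpi.
  rule 1 (unconditioned shift): tokurgarpi → tokurgarfi
  rule 2 (vowel merger): tokurgarfi → tokurgorfi
  rule 3 (unconditioned shift): tokurgorfi → sokurgorfi
  rule 4 (debuccalisation): sokurgorfi → hokurgorfi
  rule 5 (vowel merger): hokurgorfi → hokorgorfi
  rule 6: no change — hokorgorfi
  ⇒ Femine hokorgorfi
The other candidates each miss or misapply at least one Femine change.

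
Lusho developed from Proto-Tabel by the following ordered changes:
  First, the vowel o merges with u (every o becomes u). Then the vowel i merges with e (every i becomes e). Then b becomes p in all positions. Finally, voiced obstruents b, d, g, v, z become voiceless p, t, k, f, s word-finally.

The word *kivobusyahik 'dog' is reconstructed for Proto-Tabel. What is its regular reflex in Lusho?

Lusho: *kivobusyahik
  kivobusyahik → kivubusyahik   [vowel merger]
  kivubusyahik → kevubusyahek   [vowel merger]
  kevubusyahek → kevupusyahek   [unconditioned shift]
  kevupusyahek (rule 4 does not apply)
  giving Lusho kevupusyahek.

kevupusyahek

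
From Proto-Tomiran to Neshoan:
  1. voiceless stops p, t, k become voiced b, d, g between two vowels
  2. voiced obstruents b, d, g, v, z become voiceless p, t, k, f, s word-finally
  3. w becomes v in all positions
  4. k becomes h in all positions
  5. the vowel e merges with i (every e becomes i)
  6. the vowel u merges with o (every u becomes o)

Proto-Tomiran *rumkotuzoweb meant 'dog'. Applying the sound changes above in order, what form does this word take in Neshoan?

romhodozovip

Neshoan: *rumkotuzoweb
  rumkotuzoweb → rumkoduzoweb   [intervocalic voicing]
  rumkoduzoweb → rumkoduzowep   [final devoicing]
  rumkoduzowep → rumkoduzovep   [unconditioned shift]
  rumkoduzovep → rumhoduzovep   [unconditioned shift]
  rumhoduzovep → rumhoduzovip   [vowel merger]
  rumhoduzovip → romhodozovip   [vowel merger]
  giving Neshoan romhodozovip.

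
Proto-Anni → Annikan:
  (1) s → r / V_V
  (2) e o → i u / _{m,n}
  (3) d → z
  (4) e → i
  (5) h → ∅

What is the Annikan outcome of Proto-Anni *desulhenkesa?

Annikan: start from *desulhenkesa.
  rule 1 (rhotacism): desulhenkesa → derulhenkera
  rule 2 (pre-nasal raising): derulhenkera → derulhinkera
  rule 3 (unconditioned shift): derulhinkera → zerulhinkera
  rule 4 (vowel merger): zerulhinkera → zirulhinkira
  rule 5 (h-loss): zirulhinkira → zirulinkira
  ⇒ Annikan zirulinkira

zirulinkira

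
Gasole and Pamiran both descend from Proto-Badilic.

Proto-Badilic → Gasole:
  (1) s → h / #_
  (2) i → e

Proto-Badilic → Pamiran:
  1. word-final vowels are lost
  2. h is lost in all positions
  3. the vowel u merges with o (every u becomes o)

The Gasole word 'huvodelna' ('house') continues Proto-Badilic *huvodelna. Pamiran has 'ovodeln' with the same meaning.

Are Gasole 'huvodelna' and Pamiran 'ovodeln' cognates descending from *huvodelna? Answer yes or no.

Derive the expected Pamiran reflex of *huvodelna:
Pamiran: *huvodelna
  huvodelna → huvodeln   [apocope]
  huvodeln → uvodeln   [h-loss]
  uvodeln → ovodeln   [vowel merger]
  giving Pamiran ovodeln.
Pamiran 'ovodeln' matches the regular reflex exactly, so the pair is cognate.

yes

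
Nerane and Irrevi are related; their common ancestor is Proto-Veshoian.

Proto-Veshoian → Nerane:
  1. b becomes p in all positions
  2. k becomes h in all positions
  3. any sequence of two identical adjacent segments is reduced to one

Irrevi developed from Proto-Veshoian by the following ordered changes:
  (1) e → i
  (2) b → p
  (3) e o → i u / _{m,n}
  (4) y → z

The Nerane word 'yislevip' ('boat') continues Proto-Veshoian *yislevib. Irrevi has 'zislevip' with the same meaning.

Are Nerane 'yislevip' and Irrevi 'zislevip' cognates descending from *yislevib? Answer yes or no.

no

Derive the expected Irrevi reflex of *yislevib:
Irrevi: *yislevib > yislivib > yislivip > zislivip  (by vowel merger, unconditioned shift, unconditioned shift)
The regular Irrevi reflex would be 'zislivip', but the attested form is 'zislevip'. The correspondence is irregular, so they are not cognates (the Irrevi form has a different source).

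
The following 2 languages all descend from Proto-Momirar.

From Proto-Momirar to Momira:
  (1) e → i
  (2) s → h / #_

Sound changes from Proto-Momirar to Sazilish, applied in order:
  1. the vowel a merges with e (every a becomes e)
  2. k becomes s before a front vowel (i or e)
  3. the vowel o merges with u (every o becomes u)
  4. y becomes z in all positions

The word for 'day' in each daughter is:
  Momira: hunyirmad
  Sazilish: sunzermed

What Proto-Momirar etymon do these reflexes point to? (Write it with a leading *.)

*sunyermad

Position 4: Momira has y, Sazilish has z. Momira preserves y here (none of its changes turn any other segment into y), so the proto-segment is *y.
Position 1: Momira has h, Sazilish has s. Taking the neighbouring segments as reconstructed: Momira h could go back to *s or *h; Sazilish s can only go back to *s — the one source consistent with every daughter is *s.
Continuing position by position gives *sunyermad; check it forward:
Momira: start from *sunyermad.
  rule 1 (vowel merger): sunyermad → sunyirmad
  rule 2 (debuccalisation): sunyirmad → hunyirmad
  ⇒ Momira hunyirmad
Sazilish: start from *sunyermad.
  rule 1 (vowel merger): sunyermad → sunyermed
  rule 2: no change — sunyermed
  rule 3: no change — sunyermed
  rule 4 (unconditioned shift): sunyermed → sunzermed
  ⇒ Sazilish sunzermed
No other proto-form is consistent with every reflex, so the reconstruction is *sunyermad.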